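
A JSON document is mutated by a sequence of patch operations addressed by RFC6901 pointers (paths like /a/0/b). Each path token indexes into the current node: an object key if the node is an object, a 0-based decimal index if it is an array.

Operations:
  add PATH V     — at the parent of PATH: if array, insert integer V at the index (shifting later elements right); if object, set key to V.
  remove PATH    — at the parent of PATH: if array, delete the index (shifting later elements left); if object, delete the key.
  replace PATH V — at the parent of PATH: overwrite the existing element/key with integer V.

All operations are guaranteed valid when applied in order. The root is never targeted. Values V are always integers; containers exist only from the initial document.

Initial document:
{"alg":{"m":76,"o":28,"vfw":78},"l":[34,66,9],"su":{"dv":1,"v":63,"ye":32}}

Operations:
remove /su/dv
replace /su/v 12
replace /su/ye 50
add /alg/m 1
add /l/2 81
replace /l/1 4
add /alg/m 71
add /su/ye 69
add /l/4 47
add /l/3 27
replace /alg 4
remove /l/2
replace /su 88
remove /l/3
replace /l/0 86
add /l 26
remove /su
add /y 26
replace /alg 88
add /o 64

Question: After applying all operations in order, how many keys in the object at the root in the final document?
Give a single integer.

After op 1 (remove /su/dv): {"alg":{"m":76,"o":28,"vfw":78},"l":[34,66,9],"su":{"v":63,"ye":32}}
After op 2 (replace /su/v 12): {"alg":{"m":76,"o":28,"vfw":78},"l":[34,66,9],"su":{"v":12,"ye":32}}
After op 3 (replace /su/ye 50): {"alg":{"m":76,"o":28,"vfw":78},"l":[34,66,9],"su":{"v":12,"ye":50}}
After op 4 (add /alg/m 1): {"alg":{"m":1,"o":28,"vfw":78},"l":[34,66,9],"su":{"v":12,"ye":50}}
After op 5 (add /l/2 81): {"alg":{"m":1,"o":28,"vfw":78},"l":[34,66,81,9],"su":{"v":12,"ye":50}}
After op 6 (replace /l/1 4): {"alg":{"m":1,"o":28,"vfw":78},"l":[34,4,81,9],"su":{"v":12,"ye":50}}
After op 7 (add /alg/m 71): {"alg":{"m":71,"o":28,"vfw":78},"l":[34,4,81,9],"su":{"v":12,"ye":50}}
After op 8 (add /su/ye 69): {"alg":{"m":71,"o":28,"vfw":78},"l":[34,4,81,9],"su":{"v":12,"ye":69}}
After op 9 (add /l/4 47): {"alg":{"m":71,"o":28,"vfw":78},"l":[34,4,81,9,47],"su":{"v":12,"ye":69}}
After op 10 (add /l/3 27): {"alg":{"m":71,"o":28,"vfw":78},"l":[34,4,81,27,9,47],"su":{"v":12,"ye":69}}
After op 11 (replace /alg 4): {"alg":4,"l":[34,4,81,27,9,47],"su":{"v":12,"ye":69}}
After op 12 (remove /l/2): {"alg":4,"l":[34,4,27,9,47],"su":{"v":12,"ye":69}}
After op 13 (replace /su 88): {"alg":4,"l":[34,4,27,9,47],"su":88}
After op 14 (remove /l/3): {"alg":4,"l":[34,4,27,47],"su":88}
After op 15 (replace /l/0 86): {"alg":4,"l":[86,4,27,47],"su":88}
After op 16 (add /l 26): {"alg":4,"l":26,"su":88}
After op 17 (remove /su): {"alg":4,"l":26}
After op 18 (add /y 26): {"alg":4,"l":26,"y":26}
After op 19 (replace /alg 88): {"alg":88,"l":26,"y":26}
After op 20 (add /o 64): {"alg":88,"l":26,"o":64,"y":26}
Size at the root: 4

Answer: 4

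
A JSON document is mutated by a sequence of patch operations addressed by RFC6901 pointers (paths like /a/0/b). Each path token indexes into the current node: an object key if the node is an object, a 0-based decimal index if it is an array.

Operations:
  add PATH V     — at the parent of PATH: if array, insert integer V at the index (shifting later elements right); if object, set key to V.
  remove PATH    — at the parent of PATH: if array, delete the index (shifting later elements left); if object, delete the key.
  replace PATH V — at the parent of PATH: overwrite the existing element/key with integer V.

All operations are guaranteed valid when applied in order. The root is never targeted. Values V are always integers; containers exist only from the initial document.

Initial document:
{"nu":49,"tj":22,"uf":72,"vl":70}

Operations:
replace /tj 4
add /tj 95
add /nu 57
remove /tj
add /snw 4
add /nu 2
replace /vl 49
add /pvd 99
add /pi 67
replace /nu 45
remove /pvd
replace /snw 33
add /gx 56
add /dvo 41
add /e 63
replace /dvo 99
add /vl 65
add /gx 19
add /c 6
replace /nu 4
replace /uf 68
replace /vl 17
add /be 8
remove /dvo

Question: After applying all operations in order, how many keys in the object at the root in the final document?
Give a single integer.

After op 1 (replace /tj 4): {"nu":49,"tj":4,"uf":72,"vl":70}
After op 2 (add /tj 95): {"nu":49,"tj":95,"uf":72,"vl":70}
After op 3 (add /nu 57): {"nu":57,"tj":95,"uf":72,"vl":70}
After op 4 (remove /tj): {"nu":57,"uf":72,"vl":70}
After op 5 (add /snw 4): {"nu":57,"snw":4,"uf":72,"vl":70}
After op 6 (add /nu 2): {"nu":2,"snw":4,"uf":72,"vl":70}
After op 7 (replace /vl 49): {"nu":2,"snw":4,"uf":72,"vl":49}
After op 8 (add /pvd 99): {"nu":2,"pvd":99,"snw":4,"uf":72,"vl":49}
After op 9 (add /pi 67): {"nu":2,"pi":67,"pvd":99,"snw":4,"uf":72,"vl":49}
After op 10 (replace /nu 45): {"nu":45,"pi":67,"pvd":99,"snw":4,"uf":72,"vl":49}
After op 11 (remove /pvd): {"nu":45,"pi":67,"snw":4,"uf":72,"vl":49}
After op 12 (replace /snw 33): {"nu":45,"pi":67,"snw":33,"uf":72,"vl":49}
After op 13 (add /gx 56): {"gx":56,"nu":45,"pi":67,"snw":33,"uf":72,"vl":49}
After op 14 (add /dvo 41): {"dvo":41,"gx":56,"nu":45,"pi":67,"snw":33,"uf":72,"vl":49}
After op 15 (add /e 63): {"dvo":41,"e":63,"gx":56,"nu":45,"pi":67,"snw":33,"uf":72,"vl":49}
After op 16 (replace /dvo 99): {"dvo":99,"e":63,"gx":56,"nu":45,"pi":67,"snw":33,"uf":72,"vl":49}
After op 17 (add /vl 65): {"dvo":99,"e":63,"gx":56,"nu":45,"pi":67,"snw":33,"uf":72,"vl":65}
After op 18 (add /gx 19): {"dvo":99,"e":63,"gx":19,"nu":45,"pi":67,"snw":33,"uf":72,"vl":65}
After op 19 (add /c 6): {"c":6,"dvo":99,"e":63,"gx":19,"nu":45,"pi":67,"snw":33,"uf":72,"vl":65}
After op 20 (replace /nu 4): {"c":6,"dvo":99,"e":63,"gx":19,"nu":4,"pi":67,"snw":33,"uf":72,"vl":65}
After op 21 (replace /uf 68): {"c":6,"dvo":99,"e":63,"gx":19,"nu":4,"pi":67,"snw":33,"uf":68,"vl":65}
After op 22 (replace /vl 17): {"c":6,"dvo":99,"e":63,"gx":19,"nu":4,"pi":67,"snw":33,"uf":68,"vl":17}
After op 23 (add /be 8): {"be":8,"c":6,"dvo":99,"e":63,"gx":19,"nu":4,"pi":67,"snw":33,"uf":68,"vl":17}
After op 24 (remove /dvo): {"be":8,"c":6,"e":63,"gx":19,"nu":4,"pi":67,"snw":33,"uf":68,"vl":17}
Size at the root: 9

Answer: 9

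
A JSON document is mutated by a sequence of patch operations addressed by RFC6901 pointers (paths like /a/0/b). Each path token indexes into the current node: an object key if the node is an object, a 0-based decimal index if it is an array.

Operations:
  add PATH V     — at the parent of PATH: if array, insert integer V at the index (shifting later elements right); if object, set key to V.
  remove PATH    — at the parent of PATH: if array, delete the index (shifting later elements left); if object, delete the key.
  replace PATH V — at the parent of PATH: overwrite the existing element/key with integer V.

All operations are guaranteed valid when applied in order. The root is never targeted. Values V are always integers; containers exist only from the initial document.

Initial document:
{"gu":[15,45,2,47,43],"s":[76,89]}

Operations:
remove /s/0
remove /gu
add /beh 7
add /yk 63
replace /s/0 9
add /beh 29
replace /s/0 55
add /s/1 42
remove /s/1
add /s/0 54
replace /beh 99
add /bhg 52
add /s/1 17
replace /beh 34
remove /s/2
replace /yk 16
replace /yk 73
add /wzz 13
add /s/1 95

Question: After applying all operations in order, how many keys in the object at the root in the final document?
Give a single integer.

Answer: 5

Derivation:
After op 1 (remove /s/0): {"gu":[15,45,2,47,43],"s":[89]}
After op 2 (remove /gu): {"s":[89]}
After op 3 (add /beh 7): {"beh":7,"s":[89]}
After op 4 (add /yk 63): {"beh":7,"s":[89],"yk":63}
After op 5 (replace /s/0 9): {"beh":7,"s":[9],"yk":63}
After op 6 (add /beh 29): {"beh":29,"s":[9],"yk":63}
After op 7 (replace /s/0 55): {"beh":29,"s":[55],"yk":63}
After op 8 (add /s/1 42): {"beh":29,"s":[55,42],"yk":63}
After op 9 (remove /s/1): {"beh":29,"s":[55],"yk":63}
After op 10 (add /s/0 54): {"beh":29,"s":[54,55],"yk":63}
After op 11 (replace /beh 99): {"beh":99,"s":[54,55],"yk":63}
After op 12 (add /bhg 52): {"beh":99,"bhg":52,"s":[54,55],"yk":63}
After op 13 (add /s/1 17): {"beh":99,"bhg":52,"s":[54,17,55],"yk":63}
After op 14 (replace /beh 34): {"beh":34,"bhg":52,"s":[54,17,55],"yk":63}
After op 15 (remove /s/2): {"beh":34,"bhg":52,"s":[54,17],"yk":63}
After op 16 (replace /yk 16): {"beh":34,"bhg":52,"s":[54,17],"yk":16}
After op 17 (replace /yk 73): {"beh":34,"bhg":52,"s":[54,17],"yk":73}
After op 18 (add /wzz 13): {"beh":34,"bhg":52,"s":[54,17],"wzz":13,"yk":73}
After op 19 (add /s/1 95): {"beh":34,"bhg":52,"s":[54,95,17],"wzz":13,"yk":73}
Size at the root: 5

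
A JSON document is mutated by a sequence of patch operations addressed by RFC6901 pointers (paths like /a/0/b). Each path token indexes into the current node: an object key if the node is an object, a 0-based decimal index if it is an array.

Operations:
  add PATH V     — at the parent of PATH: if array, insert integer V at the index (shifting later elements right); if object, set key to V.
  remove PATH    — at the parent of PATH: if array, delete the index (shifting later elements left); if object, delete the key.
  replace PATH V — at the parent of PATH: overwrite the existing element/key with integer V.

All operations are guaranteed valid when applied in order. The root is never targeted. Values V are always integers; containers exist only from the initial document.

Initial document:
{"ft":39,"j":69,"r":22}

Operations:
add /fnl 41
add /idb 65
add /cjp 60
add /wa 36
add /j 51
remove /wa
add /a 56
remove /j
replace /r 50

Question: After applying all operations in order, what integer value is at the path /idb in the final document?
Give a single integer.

After op 1 (add /fnl 41): {"fnl":41,"ft":39,"j":69,"r":22}
After op 2 (add /idb 65): {"fnl":41,"ft":39,"idb":65,"j":69,"r":22}
After op 3 (add /cjp 60): {"cjp":60,"fnl":41,"ft":39,"idb":65,"j":69,"r":22}
After op 4 (add /wa 36): {"cjp":60,"fnl":41,"ft":39,"idb":65,"j":69,"r":22,"wa":36}
After op 5 (add /j 51): {"cjp":60,"fnl":41,"ft":39,"idb":65,"j":51,"r":22,"wa":36}
After op 6 (remove /wa): {"cjp":60,"fnl":41,"ft":39,"idb":65,"j":51,"r":22}
After op 7 (add /a 56): {"a":56,"cjp":60,"fnl":41,"ft":39,"idb":65,"j":51,"r":22}
After op 8 (remove /j): {"a":56,"cjp":60,"fnl":41,"ft":39,"idb":65,"r":22}
After op 9 (replace /r 50): {"a":56,"cjp":60,"fnl":41,"ft":39,"idb":65,"r":50}
Value at /idb: 65

Answer: 65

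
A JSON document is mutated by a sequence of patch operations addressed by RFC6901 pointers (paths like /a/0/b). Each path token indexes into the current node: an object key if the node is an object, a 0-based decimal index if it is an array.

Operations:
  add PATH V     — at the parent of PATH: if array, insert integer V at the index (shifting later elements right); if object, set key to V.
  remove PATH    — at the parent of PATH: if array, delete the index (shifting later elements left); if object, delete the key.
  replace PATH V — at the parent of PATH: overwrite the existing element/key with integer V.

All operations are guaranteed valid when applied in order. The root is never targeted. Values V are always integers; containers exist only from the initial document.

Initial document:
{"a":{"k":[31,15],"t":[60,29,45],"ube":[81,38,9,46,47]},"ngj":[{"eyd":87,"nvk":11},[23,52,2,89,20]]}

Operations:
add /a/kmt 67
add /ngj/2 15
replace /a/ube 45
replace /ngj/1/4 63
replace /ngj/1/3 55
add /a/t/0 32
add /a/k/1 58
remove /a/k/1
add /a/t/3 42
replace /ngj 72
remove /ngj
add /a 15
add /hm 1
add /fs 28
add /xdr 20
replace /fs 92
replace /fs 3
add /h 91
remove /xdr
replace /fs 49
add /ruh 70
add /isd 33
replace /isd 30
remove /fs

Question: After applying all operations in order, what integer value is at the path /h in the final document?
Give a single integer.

After op 1 (add /a/kmt 67): {"a":{"k":[31,15],"kmt":67,"t":[60,29,45],"ube":[81,38,9,46,47]},"ngj":[{"eyd":87,"nvk":11},[23,52,2,89,20]]}
After op 2 (add /ngj/2 15): {"a":{"k":[31,15],"kmt":67,"t":[60,29,45],"ube":[81,38,9,46,47]},"ngj":[{"eyd":87,"nvk":11},[23,52,2,89,20],15]}
After op 3 (replace /a/ube 45): {"a":{"k":[31,15],"kmt":67,"t":[60,29,45],"ube":45},"ngj":[{"eyd":87,"nvk":11},[23,52,2,89,20],15]}
After op 4 (replace /ngj/1/4 63): {"a":{"k":[31,15],"kmt":67,"t":[60,29,45],"ube":45},"ngj":[{"eyd":87,"nvk":11},[23,52,2,89,63],15]}
After op 5 (replace /ngj/1/3 55): {"a":{"k":[31,15],"kmt":67,"t":[60,29,45],"ube":45},"ngj":[{"eyd":87,"nvk":11},[23,52,2,55,63],15]}
After op 6 (add /a/t/0 32): {"a":{"k":[31,15],"kmt":67,"t":[32,60,29,45],"ube":45},"ngj":[{"eyd":87,"nvk":11},[23,52,2,55,63],15]}
After op 7 (add /a/k/1 58): {"a":{"k":[31,58,15],"kmt":67,"t":[32,60,29,45],"ube":45},"ngj":[{"eyd":87,"nvk":11},[23,52,2,55,63],15]}
After op 8 (remove /a/k/1): {"a":{"k":[31,15],"kmt":67,"t":[32,60,29,45],"ube":45},"ngj":[{"eyd":87,"nvk":11},[23,52,2,55,63],15]}
After op 9 (add /a/t/3 42): {"a":{"k":[31,15],"kmt":67,"t":[32,60,29,42,45],"ube":45},"ngj":[{"eyd":87,"nvk":11},[23,52,2,55,63],15]}
After op 10 (replace /ngj 72): {"a":{"k":[31,15],"kmt":67,"t":[32,60,29,42,45],"ube":45},"ngj":72}
After op 11 (remove /ngj): {"a":{"k":[31,15],"kmt":67,"t":[32,60,29,42,45],"ube":45}}
After op 12 (add /a 15): {"a":15}
After op 13 (add /hm 1): {"a":15,"hm":1}
After op 14 (add /fs 28): {"a":15,"fs":28,"hm":1}
After op 15 (add /xdr 20): {"a":15,"fs":28,"hm":1,"xdr":20}
After op 16 (replace /fs 92): {"a":15,"fs":92,"hm":1,"xdr":20}
After op 17 (replace /fs 3): {"a":15,"fs":3,"hm":1,"xdr":20}
After op 18 (add /h 91): {"a":15,"fs":3,"h":91,"hm":1,"xdr":20}
After op 19 (remove /xdr): {"a":15,"fs":3,"h":91,"hm":1}
After op 20 (replace /fs 49): {"a":15,"fs":49,"h":91,"hm":1}
After op 21 (add /ruh 70): {"a":15,"fs":49,"h":91,"hm":1,"ruh":70}
After op 22 (add /isd 33): {"a":15,"fs":49,"h":91,"hm":1,"isd":33,"ruh":70}
After op 23 (replace /isd 30): {"a":15,"fs":49,"h":91,"hm":1,"isd":30,"ruh":70}
After op 24 (remove /fs): {"a":15,"h":91,"hm":1,"isd":30,"ruh":70}
Value at /h: 91

Answer: 91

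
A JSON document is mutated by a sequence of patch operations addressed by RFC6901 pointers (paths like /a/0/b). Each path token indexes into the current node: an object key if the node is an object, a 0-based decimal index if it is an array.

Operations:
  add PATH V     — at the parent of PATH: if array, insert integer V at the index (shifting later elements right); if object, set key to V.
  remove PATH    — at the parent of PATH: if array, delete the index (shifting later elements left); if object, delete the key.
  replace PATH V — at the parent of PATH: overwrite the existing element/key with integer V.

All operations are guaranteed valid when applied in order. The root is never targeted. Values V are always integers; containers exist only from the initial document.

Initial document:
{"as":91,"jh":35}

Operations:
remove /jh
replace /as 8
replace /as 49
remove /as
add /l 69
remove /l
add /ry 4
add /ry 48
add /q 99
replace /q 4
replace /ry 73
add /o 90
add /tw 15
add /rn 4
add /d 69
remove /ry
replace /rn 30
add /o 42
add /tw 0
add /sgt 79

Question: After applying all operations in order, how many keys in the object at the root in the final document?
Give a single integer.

After op 1 (remove /jh): {"as":91}
After op 2 (replace /as 8): {"as":8}
After op 3 (replace /as 49): {"as":49}
After op 4 (remove /as): {}
After op 5 (add /l 69): {"l":69}
After op 6 (remove /l): {}
After op 7 (add /ry 4): {"ry":4}
After op 8 (add /ry 48): {"ry":48}
After op 9 (add /q 99): {"q":99,"ry":48}
After op 10 (replace /q 4): {"q":4,"ry":48}
After op 11 (replace /ry 73): {"q":4,"ry":73}
After op 12 (add /o 90): {"o":90,"q":4,"ry":73}
After op 13 (add /tw 15): {"o":90,"q":4,"ry":73,"tw":15}
After op 14 (add /rn 4): {"o":90,"q":4,"rn":4,"ry":73,"tw":15}
After op 15 (add /d 69): {"d":69,"o":90,"q":4,"rn":4,"ry":73,"tw":15}
After op 16 (remove /ry): {"d":69,"o":90,"q":4,"rn":4,"tw":15}
After op 17 (replace /rn 30): {"d":69,"o":90,"q":4,"rn":30,"tw":15}
After op 18 (add /o 42): {"d":69,"o":42,"q":4,"rn":30,"tw":15}
After op 19 (add /tw 0): {"d":69,"o":42,"q":4,"rn":30,"tw":0}
After op 20 (add /sgt 79): {"d":69,"o":42,"q":4,"rn":30,"sgt":79,"tw":0}
Size at the root: 6

Answer: 6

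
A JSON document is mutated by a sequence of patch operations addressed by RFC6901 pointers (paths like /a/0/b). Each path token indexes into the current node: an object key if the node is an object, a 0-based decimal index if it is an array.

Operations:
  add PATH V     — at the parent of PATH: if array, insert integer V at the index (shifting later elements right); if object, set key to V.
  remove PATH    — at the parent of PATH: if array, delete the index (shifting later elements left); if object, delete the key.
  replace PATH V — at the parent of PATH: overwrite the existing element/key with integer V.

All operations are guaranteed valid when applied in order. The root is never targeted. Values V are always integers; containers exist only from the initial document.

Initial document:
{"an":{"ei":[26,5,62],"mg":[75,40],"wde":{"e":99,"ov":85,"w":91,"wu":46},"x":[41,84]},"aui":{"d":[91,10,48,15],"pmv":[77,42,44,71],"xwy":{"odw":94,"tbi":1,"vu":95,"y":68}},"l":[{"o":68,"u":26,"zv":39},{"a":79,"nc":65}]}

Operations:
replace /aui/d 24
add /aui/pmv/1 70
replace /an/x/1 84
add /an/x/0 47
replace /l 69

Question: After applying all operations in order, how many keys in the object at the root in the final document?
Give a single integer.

Answer: 3

Derivation:
After op 1 (replace /aui/d 24): {"an":{"ei":[26,5,62],"mg":[75,40],"wde":{"e":99,"ov":85,"w":91,"wu":46},"x":[41,84]},"aui":{"d":24,"pmv":[77,42,44,71],"xwy":{"odw":94,"tbi":1,"vu":95,"y":68}},"l":[{"o":68,"u":26,"zv":39},{"a":79,"nc":65}]}
After op 2 (add /aui/pmv/1 70): {"an":{"ei":[26,5,62],"mg":[75,40],"wde":{"e":99,"ov":85,"w":91,"wu":46},"x":[41,84]},"aui":{"d":24,"pmv":[77,70,42,44,71],"xwy":{"odw":94,"tbi":1,"vu":95,"y":68}},"l":[{"o":68,"u":26,"zv":39},{"a":79,"nc":65}]}
After op 3 (replace /an/x/1 84): {"an":{"ei":[26,5,62],"mg":[75,40],"wde":{"e":99,"ov":85,"w":91,"wu":46},"x":[41,84]},"aui":{"d":24,"pmv":[77,70,42,44,71],"xwy":{"odw":94,"tbi":1,"vu":95,"y":68}},"l":[{"o":68,"u":26,"zv":39},{"a":79,"nc":65}]}
After op 4 (add /an/x/0 47): {"an":{"ei":[26,5,62],"mg":[75,40],"wde":{"e":99,"ov":85,"w":91,"wu":46},"x":[47,41,84]},"aui":{"d":24,"pmv":[77,70,42,44,71],"xwy":{"odw":94,"tbi":1,"vu":95,"y":68}},"l":[{"o":68,"u":26,"zv":39},{"a":79,"nc":65}]}
After op 5 (replace /l 69): {"an":{"ei":[26,5,62],"mg":[75,40],"wde":{"e":99,"ov":85,"w":91,"wu":46},"x":[47,41,84]},"aui":{"d":24,"pmv":[77,70,42,44,71],"xwy":{"odw":94,"tbi":1,"vu":95,"y":68}},"l":69}
Size at the root: 3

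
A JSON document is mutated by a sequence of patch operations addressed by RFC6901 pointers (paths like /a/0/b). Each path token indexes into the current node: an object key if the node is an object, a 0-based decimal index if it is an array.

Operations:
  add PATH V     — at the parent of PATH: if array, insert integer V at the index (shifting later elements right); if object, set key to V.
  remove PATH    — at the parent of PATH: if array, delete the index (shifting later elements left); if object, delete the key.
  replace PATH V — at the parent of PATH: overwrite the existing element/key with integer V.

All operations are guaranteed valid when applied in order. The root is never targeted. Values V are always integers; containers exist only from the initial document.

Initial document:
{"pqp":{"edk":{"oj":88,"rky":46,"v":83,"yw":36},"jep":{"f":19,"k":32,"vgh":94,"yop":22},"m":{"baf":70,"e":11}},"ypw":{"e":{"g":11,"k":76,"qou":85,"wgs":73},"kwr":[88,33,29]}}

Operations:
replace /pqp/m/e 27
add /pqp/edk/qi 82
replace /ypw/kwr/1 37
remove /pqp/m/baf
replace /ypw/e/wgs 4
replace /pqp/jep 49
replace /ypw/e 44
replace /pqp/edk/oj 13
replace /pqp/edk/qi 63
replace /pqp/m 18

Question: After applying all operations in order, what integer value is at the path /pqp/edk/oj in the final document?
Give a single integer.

Answer: 13

Derivation:
After op 1 (replace /pqp/m/e 27): {"pqp":{"edk":{"oj":88,"rky":46,"v":83,"yw":36},"jep":{"f":19,"k":32,"vgh":94,"yop":22},"m":{"baf":70,"e":27}},"ypw":{"e":{"g":11,"k":76,"qou":85,"wgs":73},"kwr":[88,33,29]}}
After op 2 (add /pqp/edk/qi 82): {"pqp":{"edk":{"oj":88,"qi":82,"rky":46,"v":83,"yw":36},"jep":{"f":19,"k":32,"vgh":94,"yop":22},"m":{"baf":70,"e":27}},"ypw":{"e":{"g":11,"k":76,"qou":85,"wgs":73},"kwr":[88,33,29]}}
After op 3 (replace /ypw/kwr/1 37): {"pqp":{"edk":{"oj":88,"qi":82,"rky":46,"v":83,"yw":36},"jep":{"f":19,"k":32,"vgh":94,"yop":22},"m":{"baf":70,"e":27}},"ypw":{"e":{"g":11,"k":76,"qou":85,"wgs":73},"kwr":[88,37,29]}}
After op 4 (remove /pqp/m/baf): {"pqp":{"edk":{"oj":88,"qi":82,"rky":46,"v":83,"yw":36},"jep":{"f":19,"k":32,"vgh":94,"yop":22},"m":{"e":27}},"ypw":{"e":{"g":11,"k":76,"qou":85,"wgs":73},"kwr":[88,37,29]}}
After op 5 (replace /ypw/e/wgs 4): {"pqp":{"edk":{"oj":88,"qi":82,"rky":46,"v":83,"yw":36},"jep":{"f":19,"k":32,"vgh":94,"yop":22},"m":{"e":27}},"ypw":{"e":{"g":11,"k":76,"qou":85,"wgs":4},"kwr":[88,37,29]}}
After op 6 (replace /pqp/jep 49): {"pqp":{"edk":{"oj":88,"qi":82,"rky":46,"v":83,"yw":36},"jep":49,"m":{"e":27}},"ypw":{"e":{"g":11,"k":76,"qou":85,"wgs":4},"kwr":[88,37,29]}}
After op 7 (replace /ypw/e 44): {"pqp":{"edk":{"oj":88,"qi":82,"rky":46,"v":83,"yw":36},"jep":49,"m":{"e":27}},"ypw":{"e":44,"kwr":[88,37,29]}}
After op 8 (replace /pqp/edk/oj 13): {"pqp":{"edk":{"oj":13,"qi":82,"rky":46,"v":83,"yw":36},"jep":49,"m":{"e":27}},"ypw":{"e":44,"kwr":[88,37,29]}}
After op 9 (replace /pqp/edk/qi 63): {"pqp":{"edk":{"oj":13,"qi":63,"rky":46,"v":83,"yw":36},"jep":49,"m":{"e":27}},"ypw":{"e":44,"kwr":[88,37,29]}}
After op 10 (replace /pqp/m 18): {"pqp":{"edk":{"oj":13,"qi":63,"rky":46,"v":83,"yw":36},"jep":49,"m":18},"ypw":{"e":44,"kwr":[88,37,29]}}
Value at /pqp/edk/oj: 13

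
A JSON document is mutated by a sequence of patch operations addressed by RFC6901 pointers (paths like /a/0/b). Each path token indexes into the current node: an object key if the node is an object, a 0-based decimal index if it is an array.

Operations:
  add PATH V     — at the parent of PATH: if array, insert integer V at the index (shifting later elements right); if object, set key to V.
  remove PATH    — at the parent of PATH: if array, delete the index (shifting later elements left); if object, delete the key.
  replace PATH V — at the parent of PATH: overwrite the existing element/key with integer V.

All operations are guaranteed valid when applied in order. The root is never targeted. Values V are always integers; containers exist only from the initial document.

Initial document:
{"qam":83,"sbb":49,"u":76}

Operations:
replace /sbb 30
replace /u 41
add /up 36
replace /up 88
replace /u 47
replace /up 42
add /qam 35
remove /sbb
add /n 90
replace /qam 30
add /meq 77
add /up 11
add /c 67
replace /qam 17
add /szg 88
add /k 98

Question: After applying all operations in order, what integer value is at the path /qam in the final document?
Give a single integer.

After op 1 (replace /sbb 30): {"qam":83,"sbb":30,"u":76}
After op 2 (replace /u 41): {"qam":83,"sbb":30,"u":41}
After op 3 (add /up 36): {"qam":83,"sbb":30,"u":41,"up":36}
After op 4 (replace /up 88): {"qam":83,"sbb":30,"u":41,"up":88}
After op 5 (replace /u 47): {"qam":83,"sbb":30,"u":47,"up":88}
After op 6 (replace /up 42): {"qam":83,"sbb":30,"u":47,"up":42}
After op 7 (add /qam 35): {"qam":35,"sbb":30,"u":47,"up":42}
After op 8 (remove /sbb): {"qam":35,"u":47,"up":42}
After op 9 (add /n 90): {"n":90,"qam":35,"u":47,"up":42}
After op 10 (replace /qam 30): {"n":90,"qam":30,"u":47,"up":42}
After op 11 (add /meq 77): {"meq":77,"n":90,"qam":30,"u":47,"up":42}
After op 12 (add /up 11): {"meq":77,"n":90,"qam":30,"u":47,"up":11}
After op 13 (add /c 67): {"c":67,"meq":77,"n":90,"qam":30,"u":47,"up":11}
After op 14 (replace /qam 17): {"c":67,"meq":77,"n":90,"qam":17,"u":47,"up":11}
After op 15 (add /szg 88): {"c":67,"meq":77,"n":90,"qam":17,"szg":88,"u":47,"up":11}
After op 16 (add /k 98): {"c":67,"k":98,"meq":77,"n":90,"qam":17,"szg":88,"u":47,"up":11}
Value at /qam: 17

Answer: 17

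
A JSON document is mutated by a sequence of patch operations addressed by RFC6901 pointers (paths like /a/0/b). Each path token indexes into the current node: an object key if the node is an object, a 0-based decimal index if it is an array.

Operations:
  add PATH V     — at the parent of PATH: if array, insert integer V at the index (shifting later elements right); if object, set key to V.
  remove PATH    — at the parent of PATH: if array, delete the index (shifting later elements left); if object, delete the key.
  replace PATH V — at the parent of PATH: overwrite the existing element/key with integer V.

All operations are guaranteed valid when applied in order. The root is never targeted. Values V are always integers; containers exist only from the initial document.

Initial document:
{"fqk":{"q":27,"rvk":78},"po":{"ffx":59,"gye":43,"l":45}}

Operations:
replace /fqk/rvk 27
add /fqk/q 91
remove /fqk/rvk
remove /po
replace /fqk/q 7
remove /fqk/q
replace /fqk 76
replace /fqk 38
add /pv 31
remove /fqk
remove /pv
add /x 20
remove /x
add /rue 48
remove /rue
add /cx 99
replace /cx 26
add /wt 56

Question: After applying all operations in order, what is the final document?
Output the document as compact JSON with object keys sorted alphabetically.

Answer: {"cx":26,"wt":56}

Derivation:
After op 1 (replace /fqk/rvk 27): {"fqk":{"q":27,"rvk":27},"po":{"ffx":59,"gye":43,"l":45}}
After op 2 (add /fqk/q 91): {"fqk":{"q":91,"rvk":27},"po":{"ffx":59,"gye":43,"l":45}}
After op 3 (remove /fqk/rvk): {"fqk":{"q":91},"po":{"ffx":59,"gye":43,"l":45}}
After op 4 (remove /po): {"fqk":{"q":91}}
After op 5 (replace /fqk/q 7): {"fqk":{"q":7}}
After op 6 (remove /fqk/q): {"fqk":{}}
After op 7 (replace /fqk 76): {"fqk":76}
After op 8 (replace /fqk 38): {"fqk":38}
After op 9 (add /pv 31): {"fqk":38,"pv":31}
After op 10 (remove /fqk): {"pv":31}
After op 11 (remove /pv): {}
After op 12 (add /x 20): {"x":20}
After op 13 (remove /x): {}
After op 14 (add /rue 48): {"rue":48}
After op 15 (remove /rue): {}
After op 16 (add /cx 99): {"cx":99}
After op 17 (replace /cx 26): {"cx":26}
After op 18 (add /wt 56): {"cx":26,"wt":56}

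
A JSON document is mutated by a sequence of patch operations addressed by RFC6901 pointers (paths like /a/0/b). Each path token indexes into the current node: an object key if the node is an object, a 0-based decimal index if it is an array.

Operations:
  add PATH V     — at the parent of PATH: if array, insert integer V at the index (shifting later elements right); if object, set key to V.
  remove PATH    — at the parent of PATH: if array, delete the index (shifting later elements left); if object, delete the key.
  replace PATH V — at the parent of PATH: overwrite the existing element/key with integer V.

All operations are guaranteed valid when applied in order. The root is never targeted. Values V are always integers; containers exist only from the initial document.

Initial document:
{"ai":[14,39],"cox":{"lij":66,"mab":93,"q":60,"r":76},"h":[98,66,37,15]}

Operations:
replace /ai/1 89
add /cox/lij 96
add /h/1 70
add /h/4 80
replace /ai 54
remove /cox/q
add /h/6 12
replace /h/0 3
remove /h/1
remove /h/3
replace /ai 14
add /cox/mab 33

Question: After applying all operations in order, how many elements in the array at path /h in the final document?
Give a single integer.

After op 1 (replace /ai/1 89): {"ai":[14,89],"cox":{"lij":66,"mab":93,"q":60,"r":76},"h":[98,66,37,15]}
After op 2 (add /cox/lij 96): {"ai":[14,89],"cox":{"lij":96,"mab":93,"q":60,"r":76},"h":[98,66,37,15]}
After op 3 (add /h/1 70): {"ai":[14,89],"cox":{"lij":96,"mab":93,"q":60,"r":76},"h":[98,70,66,37,15]}
After op 4 (add /h/4 80): {"ai":[14,89],"cox":{"lij":96,"mab":93,"q":60,"r":76},"h":[98,70,66,37,80,15]}
After op 5 (replace /ai 54): {"ai":54,"cox":{"lij":96,"mab":93,"q":60,"r":76},"h":[98,70,66,37,80,15]}
After op 6 (remove /cox/q): {"ai":54,"cox":{"lij":96,"mab":93,"r":76},"h":[98,70,66,37,80,15]}
After op 7 (add /h/6 12): {"ai":54,"cox":{"lij":96,"mab":93,"r":76},"h":[98,70,66,37,80,15,12]}
After op 8 (replace /h/0 3): {"ai":54,"cox":{"lij":96,"mab":93,"r":76},"h":[3,70,66,37,80,15,12]}
After op 9 (remove /h/1): {"ai":54,"cox":{"lij":96,"mab":93,"r":76},"h":[3,66,37,80,15,12]}
After op 10 (remove /h/3): {"ai":54,"cox":{"lij":96,"mab":93,"r":76},"h":[3,66,37,15,12]}
After op 11 (replace /ai 14): {"ai":14,"cox":{"lij":96,"mab":93,"r":76},"h":[3,66,37,15,12]}
After op 12 (add /cox/mab 33): {"ai":14,"cox":{"lij":96,"mab":33,"r":76},"h":[3,66,37,15,12]}
Size at path /h: 5

Answer: 5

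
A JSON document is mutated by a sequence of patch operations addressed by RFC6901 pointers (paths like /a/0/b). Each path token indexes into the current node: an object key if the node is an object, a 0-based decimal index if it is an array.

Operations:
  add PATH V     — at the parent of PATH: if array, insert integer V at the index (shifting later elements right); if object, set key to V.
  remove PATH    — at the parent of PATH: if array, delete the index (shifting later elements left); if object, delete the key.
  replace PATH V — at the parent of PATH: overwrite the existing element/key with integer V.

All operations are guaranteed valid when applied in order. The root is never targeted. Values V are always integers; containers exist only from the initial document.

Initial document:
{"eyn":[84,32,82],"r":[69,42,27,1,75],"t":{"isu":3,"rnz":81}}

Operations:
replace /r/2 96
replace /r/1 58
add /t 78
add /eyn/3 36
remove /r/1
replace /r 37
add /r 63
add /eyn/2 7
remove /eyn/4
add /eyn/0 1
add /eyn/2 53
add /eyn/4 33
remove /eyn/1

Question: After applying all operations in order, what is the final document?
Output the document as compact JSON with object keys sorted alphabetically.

After op 1 (replace /r/2 96): {"eyn":[84,32,82],"r":[69,42,96,1,75],"t":{"isu":3,"rnz":81}}
After op 2 (replace /r/1 58): {"eyn":[84,32,82],"r":[69,58,96,1,75],"t":{"isu":3,"rnz":81}}
After op 3 (add /t 78): {"eyn":[84,32,82],"r":[69,58,96,1,75],"t":78}
After op 4 (add /eyn/3 36): {"eyn":[84,32,82,36],"r":[69,58,96,1,75],"t":78}
After op 5 (remove /r/1): {"eyn":[84,32,82,36],"r":[69,96,1,75],"t":78}
After op 6 (replace /r 37): {"eyn":[84,32,82,36],"r":37,"t":78}
After op 7 (add /r 63): {"eyn":[84,32,82,36],"r":63,"t":78}
After op 8 (add /eyn/2 7): {"eyn":[84,32,7,82,36],"r":63,"t":78}
After op 9 (remove /eyn/4): {"eyn":[84,32,7,82],"r":63,"t":78}
After op 10 (add /eyn/0 1): {"eyn":[1,84,32,7,82],"r":63,"t":78}
After op 11 (add /eyn/2 53): {"eyn":[1,84,53,32,7,82],"r":63,"t":78}
After op 12 (add /eyn/4 33): {"eyn":[1,84,53,32,33,7,82],"r":63,"t":78}
After op 13 (remove /eyn/1): {"eyn":[1,53,32,33,7,82],"r":63,"t":78}

Answer: {"eyn":[1,53,32,33,7,82],"r":63,"t":78}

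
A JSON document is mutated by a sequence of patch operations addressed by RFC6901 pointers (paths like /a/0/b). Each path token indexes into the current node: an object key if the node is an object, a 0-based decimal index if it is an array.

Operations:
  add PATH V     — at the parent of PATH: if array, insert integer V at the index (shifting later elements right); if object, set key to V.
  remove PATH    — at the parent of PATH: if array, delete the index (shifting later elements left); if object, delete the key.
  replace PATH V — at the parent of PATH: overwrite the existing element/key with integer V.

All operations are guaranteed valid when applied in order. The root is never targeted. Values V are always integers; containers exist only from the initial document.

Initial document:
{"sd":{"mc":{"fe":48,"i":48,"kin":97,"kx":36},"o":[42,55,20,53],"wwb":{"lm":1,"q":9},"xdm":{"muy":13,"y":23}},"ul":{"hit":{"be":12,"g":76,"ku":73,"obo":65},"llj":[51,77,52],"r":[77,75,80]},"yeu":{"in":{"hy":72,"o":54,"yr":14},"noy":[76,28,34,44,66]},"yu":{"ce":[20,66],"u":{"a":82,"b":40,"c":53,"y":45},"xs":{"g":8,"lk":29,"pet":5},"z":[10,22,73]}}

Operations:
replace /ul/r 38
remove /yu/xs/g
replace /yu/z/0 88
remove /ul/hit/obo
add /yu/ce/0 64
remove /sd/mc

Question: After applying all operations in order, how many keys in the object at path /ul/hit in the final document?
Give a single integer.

After op 1 (replace /ul/r 38): {"sd":{"mc":{"fe":48,"i":48,"kin":97,"kx":36},"o":[42,55,20,53],"wwb":{"lm":1,"q":9},"xdm":{"muy":13,"y":23}},"ul":{"hit":{"be":12,"g":76,"ku":73,"obo":65},"llj":[51,77,52],"r":38},"yeu":{"in":{"hy":72,"o":54,"yr":14},"noy":[76,28,34,44,66]},"yu":{"ce":[20,66],"u":{"a":82,"b":40,"c":53,"y":45},"xs":{"g":8,"lk":29,"pet":5},"z":[10,22,73]}}
After op 2 (remove /yu/xs/g): {"sd":{"mc":{"fe":48,"i":48,"kin":97,"kx":36},"o":[42,55,20,53],"wwb":{"lm":1,"q":9},"xdm":{"muy":13,"y":23}},"ul":{"hit":{"be":12,"g":76,"ku":73,"obo":65},"llj":[51,77,52],"r":38},"yeu":{"in":{"hy":72,"o":54,"yr":14},"noy":[76,28,34,44,66]},"yu":{"ce":[20,66],"u":{"a":82,"b":40,"c":53,"y":45},"xs":{"lk":29,"pet":5},"z":[10,22,73]}}
After op 3 (replace /yu/z/0 88): {"sd":{"mc":{"fe":48,"i":48,"kin":97,"kx":36},"o":[42,55,20,53],"wwb":{"lm":1,"q":9},"xdm":{"muy":13,"y":23}},"ul":{"hit":{"be":12,"g":76,"ku":73,"obo":65},"llj":[51,77,52],"r":38},"yeu":{"in":{"hy":72,"o":54,"yr":14},"noy":[76,28,34,44,66]},"yu":{"ce":[20,66],"u":{"a":82,"b":40,"c":53,"y":45},"xs":{"lk":29,"pet":5},"z":[88,22,73]}}
After op 4 (remove /ul/hit/obo): {"sd":{"mc":{"fe":48,"i":48,"kin":97,"kx":36},"o":[42,55,20,53],"wwb":{"lm":1,"q":9},"xdm":{"muy":13,"y":23}},"ul":{"hit":{"be":12,"g":76,"ku":73},"llj":[51,77,52],"r":38},"yeu":{"in":{"hy":72,"o":54,"yr":14},"noy":[76,28,34,44,66]},"yu":{"ce":[20,66],"u":{"a":82,"b":40,"c":53,"y":45},"xs":{"lk":29,"pet":5},"z":[88,22,73]}}
After op 5 (add /yu/ce/0 64): {"sd":{"mc":{"fe":48,"i":48,"kin":97,"kx":36},"o":[42,55,20,53],"wwb":{"lm":1,"q":9},"xdm":{"muy":13,"y":23}},"ul":{"hit":{"be":12,"g":76,"ku":73},"llj":[51,77,52],"r":38},"yeu":{"in":{"hy":72,"o":54,"yr":14},"noy":[76,28,34,44,66]},"yu":{"ce":[64,20,66],"u":{"a":82,"b":40,"c":53,"y":45},"xs":{"lk":29,"pet":5},"z":[88,22,73]}}
After op 6 (remove /sd/mc): {"sd":{"o":[42,55,20,53],"wwb":{"lm":1,"q":9},"xdm":{"muy":13,"y":23}},"ul":{"hit":{"be":12,"g":76,"ku":73},"llj":[51,77,52],"r":38},"yeu":{"in":{"hy":72,"o":54,"yr":14},"noy":[76,28,34,44,66]},"yu":{"ce":[64,20,66],"u":{"a":82,"b":40,"c":53,"y":45},"xs":{"lk":29,"pet":5},"z":[88,22,73]}}
Size at path /ul/hit: 3

Answer: 3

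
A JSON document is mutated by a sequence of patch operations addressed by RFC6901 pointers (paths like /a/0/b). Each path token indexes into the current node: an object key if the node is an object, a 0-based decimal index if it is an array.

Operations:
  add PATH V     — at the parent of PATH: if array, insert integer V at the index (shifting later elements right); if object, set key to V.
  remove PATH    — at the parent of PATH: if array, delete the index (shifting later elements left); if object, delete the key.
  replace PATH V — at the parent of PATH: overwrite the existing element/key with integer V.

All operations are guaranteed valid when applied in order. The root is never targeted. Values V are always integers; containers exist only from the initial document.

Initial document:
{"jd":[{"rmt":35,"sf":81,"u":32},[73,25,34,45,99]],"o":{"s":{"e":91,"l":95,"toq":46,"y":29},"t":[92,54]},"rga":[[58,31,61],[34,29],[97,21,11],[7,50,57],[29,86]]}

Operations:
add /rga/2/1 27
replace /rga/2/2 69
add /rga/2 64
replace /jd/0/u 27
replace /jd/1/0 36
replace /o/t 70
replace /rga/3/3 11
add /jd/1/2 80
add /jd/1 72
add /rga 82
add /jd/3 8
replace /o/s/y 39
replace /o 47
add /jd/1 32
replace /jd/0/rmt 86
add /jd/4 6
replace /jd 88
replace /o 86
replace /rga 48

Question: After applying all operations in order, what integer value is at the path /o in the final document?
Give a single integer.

Answer: 86

Derivation:
After op 1 (add /rga/2/1 27): {"jd":[{"rmt":35,"sf":81,"u":32},[73,25,34,45,99]],"o":{"s":{"e":91,"l":95,"toq":46,"y":29},"t":[92,54]},"rga":[[58,31,61],[34,29],[97,27,21,11],[7,50,57],[29,86]]}
After op 2 (replace /rga/2/2 69): {"jd":[{"rmt":35,"sf":81,"u":32},[73,25,34,45,99]],"o":{"s":{"e":91,"l":95,"toq":46,"y":29},"t":[92,54]},"rga":[[58,31,61],[34,29],[97,27,69,11],[7,50,57],[29,86]]}
After op 3 (add /rga/2 64): {"jd":[{"rmt":35,"sf":81,"u":32},[73,25,34,45,99]],"o":{"s":{"e":91,"l":95,"toq":46,"y":29},"t":[92,54]},"rga":[[58,31,61],[34,29],64,[97,27,69,11],[7,50,57],[29,86]]}
After op 4 (replace /jd/0/u 27): {"jd":[{"rmt":35,"sf":81,"u":27},[73,25,34,45,99]],"o":{"s":{"e":91,"l":95,"toq":46,"y":29},"t":[92,54]},"rga":[[58,31,61],[34,29],64,[97,27,69,11],[7,50,57],[29,86]]}
After op 5 (replace /jd/1/0 36): {"jd":[{"rmt":35,"sf":81,"u":27},[36,25,34,45,99]],"o":{"s":{"e":91,"l":95,"toq":46,"y":29},"t":[92,54]},"rga":[[58,31,61],[34,29],64,[97,27,69,11],[7,50,57],[29,86]]}
After op 6 (replace /o/t 70): {"jd":[{"rmt":35,"sf":81,"u":27},[36,25,34,45,99]],"o":{"s":{"e":91,"l":95,"toq":46,"y":29},"t":70},"rga":[[58,31,61],[34,29],64,[97,27,69,11],[7,50,57],[29,86]]}
After op 7 (replace /rga/3/3 11): {"jd":[{"rmt":35,"sf":81,"u":27},[36,25,34,45,99]],"o":{"s":{"e":91,"l":95,"toq":46,"y":29},"t":70},"rga":[[58,31,61],[34,29],64,[97,27,69,11],[7,50,57],[29,86]]}
After op 8 (add /jd/1/2 80): {"jd":[{"rmt":35,"sf":81,"u":27},[36,25,80,34,45,99]],"o":{"s":{"e":91,"l":95,"toq":46,"y":29},"t":70},"rga":[[58,31,61],[34,29],64,[97,27,69,11],[7,50,57],[29,86]]}
After op 9 (add /jd/1 72): {"jd":[{"rmt":35,"sf":81,"u":27},72,[36,25,80,34,45,99]],"o":{"s":{"e":91,"l":95,"toq":46,"y":29},"t":70},"rga":[[58,31,61],[34,29],64,[97,27,69,11],[7,50,57],[29,86]]}
After op 10 (add /rga 82): {"jd":[{"rmt":35,"sf":81,"u":27},72,[36,25,80,34,45,99]],"o":{"s":{"e":91,"l":95,"toq":46,"y":29},"t":70},"rga":82}
After op 11 (add /jd/3 8): {"jd":[{"rmt":35,"sf":81,"u":27},72,[36,25,80,34,45,99],8],"o":{"s":{"e":91,"l":95,"toq":46,"y":29},"t":70},"rga":82}
After op 12 (replace /o/s/y 39): {"jd":[{"rmt":35,"sf":81,"u":27},72,[36,25,80,34,45,99],8],"o":{"s":{"e":91,"l":95,"toq":46,"y":39},"t":70},"rga":82}
After op 13 (replace /o 47): {"jd":[{"rmt":35,"sf":81,"u":27},72,[36,25,80,34,45,99],8],"o":47,"rga":82}
After op 14 (add /jd/1 32): {"jd":[{"rmt":35,"sf":81,"u":27},32,72,[36,25,80,34,45,99],8],"o":47,"rga":82}
After op 15 (replace /jd/0/rmt 86): {"jd":[{"rmt":86,"sf":81,"u":27},32,72,[36,25,80,34,45,99],8],"o":47,"rga":82}
After op 16 (add /jd/4 6): {"jd":[{"rmt":86,"sf":81,"u":27},32,72,[36,25,80,34,45,99],6,8],"o":47,"rga":82}
After op 17 (replace /jd 88): {"jd":88,"o":47,"rga":82}
After op 18 (replace /o 86): {"jd":88,"o":86,"rga":82}
After op 19 (replace /rga 48): {"jd":88,"o":86,"rga":48}
Value at /o: 86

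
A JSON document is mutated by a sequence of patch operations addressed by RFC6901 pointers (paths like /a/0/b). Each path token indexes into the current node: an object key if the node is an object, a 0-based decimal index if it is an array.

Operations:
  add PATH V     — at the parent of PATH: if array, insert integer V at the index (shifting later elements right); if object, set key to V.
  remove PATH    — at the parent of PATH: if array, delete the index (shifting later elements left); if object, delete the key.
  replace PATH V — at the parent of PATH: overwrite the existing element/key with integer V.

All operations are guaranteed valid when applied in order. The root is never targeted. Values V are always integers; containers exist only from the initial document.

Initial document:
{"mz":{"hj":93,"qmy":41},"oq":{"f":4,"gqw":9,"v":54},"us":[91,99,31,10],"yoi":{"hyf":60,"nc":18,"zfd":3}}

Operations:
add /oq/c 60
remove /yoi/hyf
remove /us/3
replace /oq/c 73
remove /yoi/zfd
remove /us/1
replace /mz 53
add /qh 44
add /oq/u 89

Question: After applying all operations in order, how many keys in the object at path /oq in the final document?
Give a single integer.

Answer: 5

Derivation:
After op 1 (add /oq/c 60): {"mz":{"hj":93,"qmy":41},"oq":{"c":60,"f":4,"gqw":9,"v":54},"us":[91,99,31,10],"yoi":{"hyf":60,"nc":18,"zfd":3}}
After op 2 (remove /yoi/hyf): {"mz":{"hj":93,"qmy":41},"oq":{"c":60,"f":4,"gqw":9,"v":54},"us":[91,99,31,10],"yoi":{"nc":18,"zfd":3}}
After op 3 (remove /us/3): {"mz":{"hj":93,"qmy":41},"oq":{"c":60,"f":4,"gqw":9,"v":54},"us":[91,99,31],"yoi":{"nc":18,"zfd":3}}
After op 4 (replace /oq/c 73): {"mz":{"hj":93,"qmy":41},"oq":{"c":73,"f":4,"gqw":9,"v":54},"us":[91,99,31],"yoi":{"nc":18,"zfd":3}}
After op 5 (remove /yoi/zfd): {"mz":{"hj":93,"qmy":41},"oq":{"c":73,"f":4,"gqw":9,"v":54},"us":[91,99,31],"yoi":{"nc":18}}
After op 6 (remove /us/1): {"mz":{"hj":93,"qmy":41},"oq":{"c":73,"f":4,"gqw":9,"v":54},"us":[91,31],"yoi":{"nc":18}}
After op 7 (replace /mz 53): {"mz":53,"oq":{"c":73,"f":4,"gqw":9,"v":54},"us":[91,31],"yoi":{"nc":18}}
After op 8 (add /qh 44): {"mz":53,"oq":{"c":73,"f":4,"gqw":9,"v":54},"qh":44,"us":[91,31],"yoi":{"nc":18}}
After op 9 (add /oq/u 89): {"mz":53,"oq":{"c":73,"f":4,"gqw":9,"u":89,"v":54},"qh":44,"us":[91,31],"yoi":{"nc":18}}
Size at path /oq: 5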